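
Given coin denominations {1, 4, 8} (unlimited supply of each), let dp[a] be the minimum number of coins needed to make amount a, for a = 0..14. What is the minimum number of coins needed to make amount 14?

4

 a  0  1  2  3  4  5  6  7  8  9 10 11 12 13 14
dp  0  1  2  3  1  2  3  4  1  2  3  4  2  3  4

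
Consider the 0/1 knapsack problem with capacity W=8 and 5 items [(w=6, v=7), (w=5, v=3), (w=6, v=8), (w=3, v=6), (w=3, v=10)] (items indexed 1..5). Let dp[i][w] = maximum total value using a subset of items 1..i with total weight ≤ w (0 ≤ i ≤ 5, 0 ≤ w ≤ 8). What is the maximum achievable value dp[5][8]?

16

i\w   0   1   2   3   4   5   6   7   8
  0   0   0   0   0   0   0   0   0   0
  1   0   0   0   0   0   0   7   7   7
  2   0   0   0   0   0   3   7   7   7
  3   0   0   0   0   0   3   8   8   8
  4   0   0   0   6   6   6   8   8   9
  5   0   0   0  10  10  10  16  16  16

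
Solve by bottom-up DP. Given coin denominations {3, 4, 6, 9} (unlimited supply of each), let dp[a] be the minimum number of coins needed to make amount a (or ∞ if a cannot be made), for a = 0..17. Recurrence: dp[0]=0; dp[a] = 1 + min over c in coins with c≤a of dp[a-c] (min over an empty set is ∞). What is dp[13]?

2

 a  0  1  2  3  4  5  6  7  8  9 10 11 12 13 14 15 16 17
dp  0  -  -  1  1  -  1  2  2  1  2  3  2  2  3  2  3  3
(- denotes ∞ / unreachable)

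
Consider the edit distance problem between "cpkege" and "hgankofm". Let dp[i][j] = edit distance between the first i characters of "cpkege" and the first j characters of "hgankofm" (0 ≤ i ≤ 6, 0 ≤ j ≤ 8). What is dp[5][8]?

   ''  h  g  a  n  k  o  f  m
''  0  1  2  3  4  5  6  7  8
 c  1  1  2  3  4  5  6  7  8
 p  2  2  2  3  4  5  6  7  8
 k  3  3  3  3  4  4  5  6  7
 e  4  4  4  4  4  5  5  6  7
 g  5  5  4  5  5  5  6  6  7
 e  6  6  5  5  6  6  6  7  7

7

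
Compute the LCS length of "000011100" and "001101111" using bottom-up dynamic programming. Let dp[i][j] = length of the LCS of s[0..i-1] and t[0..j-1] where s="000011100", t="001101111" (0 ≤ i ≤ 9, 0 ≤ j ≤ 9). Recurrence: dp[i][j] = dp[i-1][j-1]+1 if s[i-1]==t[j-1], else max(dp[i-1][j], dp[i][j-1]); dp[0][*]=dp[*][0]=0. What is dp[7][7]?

5

   ''  0  0  1  1  0  1  1  1  1
''  0  0  0  0  0  0  0  0  0  0
 0  0  1  1  1  1  1  1  1  1  1
 0  0  1  2  2  2  2  2  2  2  2
 0  0  1  2  2  2  3  3  3  3  3
 0  0  1  2  2  2  3  3  3  3  3
 1  0  1  2  3  3  3  4  4  4  4
 1  0  1  2  3  4  4  4  5  5  5
 1  0  1  2  3  4  4  5  5  6  6
 0  0  1  2  3  4  5  5  5  6  6
 0  0  1  2  3  4  5  5  5  6  6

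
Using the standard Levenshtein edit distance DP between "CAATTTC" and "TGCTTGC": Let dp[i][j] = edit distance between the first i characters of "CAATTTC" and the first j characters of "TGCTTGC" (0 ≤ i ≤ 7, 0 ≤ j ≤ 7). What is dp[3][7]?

6

   ''  T  G  C  T  T  G  C
''  0  1  2  3  4  5  6  7
 C  1  1  2  2  3  4  5  6
 A  2  2  2  3  3  4  5  6
 A  3  3  3  3  4  4  5  6
 T  4  3  4  4  3  4  5  6
 T  5  4  4  5  4  3  4  5
 T  6  5  5  5  5  4  4  5
 C  7  6  6  5  6  5  5  4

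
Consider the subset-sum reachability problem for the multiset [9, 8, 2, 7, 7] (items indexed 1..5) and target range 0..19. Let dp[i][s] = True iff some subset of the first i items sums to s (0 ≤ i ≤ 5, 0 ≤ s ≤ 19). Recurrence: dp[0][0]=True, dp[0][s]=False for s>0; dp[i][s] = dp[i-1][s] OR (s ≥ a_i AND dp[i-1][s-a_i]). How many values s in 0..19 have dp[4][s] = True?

12

i\s   0   1   2   3   4   5   6   7   8   9  10  11  12  13  14  15  16  17  18  19
  0   T   F   F   F   F   F   F   F   F   F   F   F   F   F   F   F   F   F   F   F
  1   T   F   F   F   F   F   F   F   F   T   F   F   F   F   F   F   F   F   F   F
  2   T   F   F   F   F   F   F   F   T   T   F   F   F   F   F   F   F   T   F   F
  3   T   F   T   F   F   F   F   F   T   T   T   T   F   F   F   F   F   T   F   T
  4   T   F   T   F   F   F   F   T   T   T   T   T   F   F   F   T   T   T   T   T
  5   T   F   T   F   F   F   F   T   T   T   T   T   F   F   T   T   T   T   T   T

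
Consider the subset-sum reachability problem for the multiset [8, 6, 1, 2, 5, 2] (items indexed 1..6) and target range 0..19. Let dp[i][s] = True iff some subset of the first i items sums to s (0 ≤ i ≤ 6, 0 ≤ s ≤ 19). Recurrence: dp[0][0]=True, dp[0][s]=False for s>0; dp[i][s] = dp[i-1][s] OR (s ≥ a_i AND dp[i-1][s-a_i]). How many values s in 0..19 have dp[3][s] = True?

i\s   0   1   2   3   4   5   6   7   8   9  10  11  12  13  14  15  16  17  18  19
  0   T   F   F   F   F   F   F   F   F   F   F   F   F   F   F   F   F   F   F   F
  1   T   F   F   F   F   F   F   F   T   F   F   F   F   F   F   F   F   F   F   F
  2   T   F   F   F   F   F   T   F   T   F   F   F   F   F   T   F   F   F   F   F
  3   T   T   F   F   F   F   T   T   T   T   F   F   F   F   T   T   F   F   F   F
  4   T   T   T   T   F   F   T   T   T   T   T   T   F   F   T   T   T   T   F   F
  5   T   T   T   T   F   T   T   T   T   T   T   T   T   T   T   T   T   T   F   T
  6   T   T   T   T   T   T   T   T   T   T   T   T   T   T   T   T   T   T   T   T

8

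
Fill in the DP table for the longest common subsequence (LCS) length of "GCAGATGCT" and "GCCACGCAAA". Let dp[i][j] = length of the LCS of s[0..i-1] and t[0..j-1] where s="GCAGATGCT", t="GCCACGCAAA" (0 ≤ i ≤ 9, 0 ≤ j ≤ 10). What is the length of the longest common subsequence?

   ''  G  C  C  A  C  G  C  A  A  A
''  0  0  0  0  0  0  0  0  0  0  0
 G  0  1  1  1  1  1  1  1  1  1  1
 C  0  1  2  2  2  2  2  2  2  2  2
 A  0  1  2  2  3  3  3  3  3  3  3
 G  0  1  2  2  3  3  4  4  4  4  4
 A  0  1  2  2  3  3  4  4  5  5  5
 T  0  1  2  2  3  3  4  4  5  5  5
 G  0  1  2  2  3  3  4  4  5  5  5
 C  0  1  2  3  3  4  4  5  5  5  5
 T  0  1  2  3  3  4  4  5  5  5  5

5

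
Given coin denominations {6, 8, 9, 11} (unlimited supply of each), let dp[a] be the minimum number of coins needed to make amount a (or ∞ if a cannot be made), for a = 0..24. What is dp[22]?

 a  0  1  2  3  4  5  6  7  8  9 10 11 12 13 14 15 16 17 18 19 20 21 22 23 24
dp  0  -  -  -  -  -  1  -  1  1  -  1  2  -  2  2  2  2  2  2  2  3  2  3  3
(- denotes ∞ / unreachable)

2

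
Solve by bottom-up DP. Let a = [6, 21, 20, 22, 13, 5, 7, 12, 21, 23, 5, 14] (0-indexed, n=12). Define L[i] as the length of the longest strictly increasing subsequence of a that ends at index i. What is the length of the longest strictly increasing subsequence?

   i    0    1    2    3    4    5    6    7    8    9   10   11
a[i]    6   21   20   22   13    5    7   12   21   23    5   14
L[i]    1    2    2    3    2    1    2    3    4    5    1    4

5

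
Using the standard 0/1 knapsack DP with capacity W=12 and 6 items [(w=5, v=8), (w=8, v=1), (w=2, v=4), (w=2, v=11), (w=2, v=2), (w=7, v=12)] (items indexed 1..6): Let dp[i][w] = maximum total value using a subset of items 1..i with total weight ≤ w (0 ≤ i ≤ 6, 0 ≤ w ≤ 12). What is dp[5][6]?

i\w   0   1   2   3   4   5   6   7   8   9  10  11  12
  0   0   0   0   0   0   0   0   0   0   0   0   0   0
  1   0   0   0   0   0   8   8   8   8   8   8   8   8
  2   0   0   0   0   0   8   8   8   8   8   8   8   8
  3   0   0   4   4   4   8   8  12  12  12  12  12  12
  4   0   0  11  11  15  15  15  19  19  23  23  23  23
  5   0   0  11  11  15  15  17  19  19  23  23  25  25
  6   0   0  11  11  15  15  17  19  19  23  23  27  27

17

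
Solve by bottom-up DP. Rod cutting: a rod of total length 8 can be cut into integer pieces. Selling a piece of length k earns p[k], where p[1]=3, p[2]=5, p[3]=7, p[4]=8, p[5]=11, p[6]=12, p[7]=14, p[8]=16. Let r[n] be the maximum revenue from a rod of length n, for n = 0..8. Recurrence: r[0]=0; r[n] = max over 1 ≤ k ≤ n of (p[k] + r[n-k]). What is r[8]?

24

   n    0    1    2    3    4    5    6    7    8
r[n]    0    3    6    9   12   15   18   21   24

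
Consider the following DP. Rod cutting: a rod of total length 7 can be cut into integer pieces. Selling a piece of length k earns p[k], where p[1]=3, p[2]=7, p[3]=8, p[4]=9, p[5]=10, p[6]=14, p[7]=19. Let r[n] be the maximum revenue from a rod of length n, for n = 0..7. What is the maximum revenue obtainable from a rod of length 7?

   n    0    1    2    3    4    5    6    7
r[n]    0    3    7   10   14   17   21   24

24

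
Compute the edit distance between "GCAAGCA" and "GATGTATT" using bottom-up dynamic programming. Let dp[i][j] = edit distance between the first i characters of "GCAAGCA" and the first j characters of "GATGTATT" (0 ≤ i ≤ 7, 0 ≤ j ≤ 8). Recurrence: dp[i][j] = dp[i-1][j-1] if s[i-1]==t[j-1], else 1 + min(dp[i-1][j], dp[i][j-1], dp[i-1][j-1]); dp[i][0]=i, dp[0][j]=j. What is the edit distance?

5

   ''  G  A  T  G  T  A  T  T
''  0  1  2  3  4  5  6  7  8
 G  1  0  1  2  3  4  5  6  7
 C  2  1  1  2  3  4  5  6  7
 A  3  2  1  2  3  4  4  5  6
 A  4  3  2  2  3  4  4  5  6
 G  5  4  3  3  2  3  4  5  6
 C  6  5  4  4  3  3  4  5  6
 A  7  6  5  5  4  4  3  4  5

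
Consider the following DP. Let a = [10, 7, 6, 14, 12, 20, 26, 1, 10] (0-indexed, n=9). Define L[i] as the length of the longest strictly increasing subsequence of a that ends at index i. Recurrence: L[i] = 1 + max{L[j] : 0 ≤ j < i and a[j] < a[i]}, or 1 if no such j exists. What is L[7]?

1

   i    0    1    2    3    4    5    6    7    8
a[i]   10    7    6   14   12   20   26    1   10
L[i]    1    1    1    2    2    3    4    1    2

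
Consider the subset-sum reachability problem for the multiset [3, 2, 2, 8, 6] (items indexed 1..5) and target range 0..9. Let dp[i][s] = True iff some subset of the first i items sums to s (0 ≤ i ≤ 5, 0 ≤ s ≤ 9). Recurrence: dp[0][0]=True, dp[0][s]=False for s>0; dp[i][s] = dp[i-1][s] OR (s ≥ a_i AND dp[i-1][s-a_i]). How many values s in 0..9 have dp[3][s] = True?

i\s   0   1   2   3   4   5   6   7   8   9
  0   T   F   F   F   F   F   F   F   F   F
  1   T   F   F   T   F   F   F   F   F   F
  2   T   F   T   T   F   T   F   F   F   F
  3   T   F   T   T   T   T   F   T   F   F
  4   T   F   T   T   T   T   F   T   T   F
  5   T   F   T   T   T   T   T   T   T   T

6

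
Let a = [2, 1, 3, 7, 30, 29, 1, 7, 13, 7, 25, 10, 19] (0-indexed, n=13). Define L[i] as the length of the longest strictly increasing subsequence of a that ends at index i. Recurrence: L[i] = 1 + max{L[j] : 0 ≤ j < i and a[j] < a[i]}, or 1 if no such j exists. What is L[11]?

4

   i    0    1    2    3    4    5    6    7    8    9   10   11   12
a[i]    2    1    3    7   30   29    1    7   13    7   25   10   19
L[i]    1    1    2    3    4    4    1    3    4    3    5    4    5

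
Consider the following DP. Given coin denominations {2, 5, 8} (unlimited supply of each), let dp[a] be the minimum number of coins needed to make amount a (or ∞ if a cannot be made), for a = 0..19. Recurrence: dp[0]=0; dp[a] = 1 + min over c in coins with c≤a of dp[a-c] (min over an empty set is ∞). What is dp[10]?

2

 a  0  1  2  3  4  5  6  7  8  9 10 11 12 13 14 15 16 17 18 19
dp  0  -  1  -  2  1  3  2  1  3  2  4  3  2  4  3  2  4  3  5
(- denotes ∞ / unreachable)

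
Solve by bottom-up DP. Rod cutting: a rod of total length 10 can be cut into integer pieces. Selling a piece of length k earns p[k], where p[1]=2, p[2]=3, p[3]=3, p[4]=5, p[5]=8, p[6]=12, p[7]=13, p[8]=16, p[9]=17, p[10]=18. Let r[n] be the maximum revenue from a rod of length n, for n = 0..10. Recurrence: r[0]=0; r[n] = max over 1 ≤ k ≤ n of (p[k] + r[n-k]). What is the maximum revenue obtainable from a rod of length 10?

   n    0    1    2    3    4    5    6    7    8    9   10
r[n]    0    2    4    6    8   10   12   14   16   18   20

20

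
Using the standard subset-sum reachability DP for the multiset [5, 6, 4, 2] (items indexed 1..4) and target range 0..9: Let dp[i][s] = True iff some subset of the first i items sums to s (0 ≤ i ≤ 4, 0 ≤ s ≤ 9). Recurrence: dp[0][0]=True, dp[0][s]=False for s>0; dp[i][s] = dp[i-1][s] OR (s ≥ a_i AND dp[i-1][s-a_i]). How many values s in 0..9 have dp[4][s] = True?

8

i\s   0   1   2   3   4   5   6   7   8   9
  0   T   F   F   F   F   F   F   F   F   F
  1   T   F   F   F   F   T   F   F   F   F
  2   T   F   F   F   F   T   T   F   F   F
  3   T   F   F   F   T   T   T   F   F   T
  4   T   F   T   F   T   T   T   T   T   T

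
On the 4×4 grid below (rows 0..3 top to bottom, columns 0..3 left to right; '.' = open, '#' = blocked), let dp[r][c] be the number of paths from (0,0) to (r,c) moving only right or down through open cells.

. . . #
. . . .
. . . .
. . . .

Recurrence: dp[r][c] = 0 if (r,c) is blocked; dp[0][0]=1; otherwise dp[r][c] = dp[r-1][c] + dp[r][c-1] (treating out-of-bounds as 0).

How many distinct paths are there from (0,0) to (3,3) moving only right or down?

r\c   0   1   2   3
  0   1   1   1   0
  1   1   2   3   3
  2   1   3   6   9
  3   1   4  10  19

19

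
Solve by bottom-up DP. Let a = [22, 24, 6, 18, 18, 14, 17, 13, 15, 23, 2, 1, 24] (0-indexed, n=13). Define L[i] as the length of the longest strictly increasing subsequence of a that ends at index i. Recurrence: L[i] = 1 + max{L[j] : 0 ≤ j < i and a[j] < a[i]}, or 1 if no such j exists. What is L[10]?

   i    0    1    2    3    4    5    6    7    8    9   10   11   12
a[i]   22   24    6   18   18   14   17   13   15   23    2    1   24
L[i]    1    2    1    2    2    2    3    2    3    4    1    1    5

1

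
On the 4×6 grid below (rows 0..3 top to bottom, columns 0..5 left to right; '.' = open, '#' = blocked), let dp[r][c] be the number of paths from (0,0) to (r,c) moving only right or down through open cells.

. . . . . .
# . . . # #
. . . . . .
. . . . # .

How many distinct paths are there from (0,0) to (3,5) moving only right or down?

r\c   0   1   2   3   4   5
  0   1   1   1   1   1   1
  1   0   1   2   3   0   0
  2   0   1   3   6   6   6
  3   0   1   4  10   0   6

6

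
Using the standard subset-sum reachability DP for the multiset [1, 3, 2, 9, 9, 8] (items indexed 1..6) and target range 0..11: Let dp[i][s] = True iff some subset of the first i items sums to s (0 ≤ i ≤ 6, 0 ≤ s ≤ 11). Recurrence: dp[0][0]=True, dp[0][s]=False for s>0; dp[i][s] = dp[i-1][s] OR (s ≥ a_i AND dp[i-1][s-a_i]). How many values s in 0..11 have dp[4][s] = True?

i\s   0   1   2   3   4   5   6   7   8   9  10  11
  0   T   F   F   F   F   F   F   F   F   F   F   F
  1   T   T   F   F   F   F   F   F   F   F   F   F
  2   T   T   F   T   T   F   F   F   F   F   F   F
  3   T   T   T   T   T   T   T   F   F   F   F   F
  4   T   T   T   T   T   T   T   F   F   T   T   T
  5   T   T   T   T   T   T   T   F   F   T   T   T
  6   T   T   T   T   T   T   T   F   T   T   T   T

10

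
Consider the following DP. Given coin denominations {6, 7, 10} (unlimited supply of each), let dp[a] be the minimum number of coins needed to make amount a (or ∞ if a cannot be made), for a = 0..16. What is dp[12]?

2

 a  0  1  2  3  4  5  6  7  8  9 10 11 12 13 14 15 16
dp  0  -  -  -  -  -  1  1  -  -  1  -  2  2  2  -  2
(- denotes ∞ / unreachable)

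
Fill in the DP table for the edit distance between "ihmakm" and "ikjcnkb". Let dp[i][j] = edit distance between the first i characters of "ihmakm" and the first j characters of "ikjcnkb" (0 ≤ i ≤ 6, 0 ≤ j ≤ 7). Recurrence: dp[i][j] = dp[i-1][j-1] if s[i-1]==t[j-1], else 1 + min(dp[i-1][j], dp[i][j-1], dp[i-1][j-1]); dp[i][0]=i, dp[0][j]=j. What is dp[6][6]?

5

   ''  i  k  j  c  n  k  b
''  0  1  2  3  4  5  6  7
 i  1  0  1  2  3  4  5  6
 h  2  1  1  2  3  4  5  6
 m  3  2  2  2  3  4  5  6
 a  4  3  3  3  3  4  5  6
 k  5  4  3  4  4  4  4  5
 m  6  5  4  4  5  5  5  5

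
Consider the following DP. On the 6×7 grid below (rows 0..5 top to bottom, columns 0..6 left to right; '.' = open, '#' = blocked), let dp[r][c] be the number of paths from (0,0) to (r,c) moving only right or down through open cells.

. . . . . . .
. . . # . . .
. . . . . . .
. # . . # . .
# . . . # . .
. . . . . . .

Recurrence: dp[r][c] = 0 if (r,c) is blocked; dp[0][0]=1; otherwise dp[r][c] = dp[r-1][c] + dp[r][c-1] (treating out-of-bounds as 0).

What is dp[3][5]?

9

r\c   0   1   2   3   4   5   6
  0   1   1   1   1   1   1   1
  1   1   2   3   0   1   2   3
  2   1   3   6   6   7   9  12
  3   1   0   6  12   0   9  21
  4   0   0   6  18   0   9  30
  5   0   0   6  24  24  33  63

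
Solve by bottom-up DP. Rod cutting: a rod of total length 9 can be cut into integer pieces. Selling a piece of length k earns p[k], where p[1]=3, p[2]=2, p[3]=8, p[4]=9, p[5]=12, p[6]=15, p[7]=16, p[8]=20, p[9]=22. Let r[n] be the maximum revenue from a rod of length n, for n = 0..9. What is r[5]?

   n    0    1    2    3    4    5    6    7    8    9
r[n]    0    3    6    9   12   15   18   21   24   27

15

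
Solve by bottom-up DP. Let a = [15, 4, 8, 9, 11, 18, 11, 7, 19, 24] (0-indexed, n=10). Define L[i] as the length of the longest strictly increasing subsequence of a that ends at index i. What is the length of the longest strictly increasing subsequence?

   i    0    1    2    3    4    5    6    7    8    9
a[i]   15    4    8    9   11   18   11    7   19   24
L[i]    1    1    2    3    4    5    4    2    6    7

7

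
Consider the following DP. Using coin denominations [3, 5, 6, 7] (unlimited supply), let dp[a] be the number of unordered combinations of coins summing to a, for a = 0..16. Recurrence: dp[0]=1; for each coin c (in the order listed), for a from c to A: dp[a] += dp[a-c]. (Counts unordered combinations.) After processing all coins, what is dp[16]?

after  coin     0     1     2     3     4     5     6     7     8     9    10    11    12    13    14    15    16
          3     1     0     0     1     0     0     1     0     0     1     0     0     1     0     0     1     0
          5     1     0     0     1     0     1     1     0     1     1     1     1     1     1     1     2     1
          6     1     0     0     1     0     1     2     0     1     2     1     2     3     1     2     4     2
          7     1     0     0     1     0     1     2     1     1     2     2     2     4     3     3     5     4

4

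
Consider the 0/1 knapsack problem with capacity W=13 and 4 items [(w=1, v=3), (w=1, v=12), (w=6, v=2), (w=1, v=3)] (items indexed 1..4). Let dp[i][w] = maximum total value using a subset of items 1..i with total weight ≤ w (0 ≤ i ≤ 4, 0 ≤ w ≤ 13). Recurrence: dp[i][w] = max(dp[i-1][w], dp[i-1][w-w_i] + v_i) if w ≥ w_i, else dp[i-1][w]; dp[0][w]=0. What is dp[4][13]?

20

i\w   0   1   2   3   4   5   6   7   8   9  10  11  12  13
  0   0   0   0   0   0   0   0   0   0   0   0   0   0   0
  1   0   3   3   3   3   3   3   3   3   3   3   3   3   3
  2   0  12  15  15  15  15  15  15  15  15  15  15  15  15
  3   0  12  15  15  15  15  15  15  17  17  17  17  17  17
  4   0  12  15  18  18  18  18  18  18  20  20  20  20  20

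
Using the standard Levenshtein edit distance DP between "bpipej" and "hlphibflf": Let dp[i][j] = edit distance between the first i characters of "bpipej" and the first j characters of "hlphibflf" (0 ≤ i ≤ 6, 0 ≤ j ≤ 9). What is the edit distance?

   ''  h  l  p  h  i  b  f  l  f
''  0  1  2  3  4  5  6  7  8  9
 b  1  1  2  3  4  5  5  6  7  8
 p  2  2  2  2  3  4  5  6  7  8
 i  3  3  3  3  3  3  4  5  6  7
 p  4  4  4  3  4  4  4  5  6  7
 e  5  5  5  4  4  5  5  5  6  7
 j  6  6  6  5  5  5  6  6  6  7

7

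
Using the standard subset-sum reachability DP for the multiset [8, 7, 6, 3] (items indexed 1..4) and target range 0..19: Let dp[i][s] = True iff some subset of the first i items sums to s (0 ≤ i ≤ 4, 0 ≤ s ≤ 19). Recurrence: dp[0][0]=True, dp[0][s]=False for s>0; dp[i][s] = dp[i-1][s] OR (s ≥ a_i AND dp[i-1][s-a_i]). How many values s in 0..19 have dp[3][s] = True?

i\s   0   1   2   3   4   5   6   7   8   9  10  11  12  13  14  15  16  17  18  19
  0   T   F   F   F   F   F   F   F   F   F   F   F   F   F   F   F   F   F   F   F
  1   T   F   F   F   F   F   F   F   T   F   F   F   F   F   F   F   F   F   F   F
  2   T   F   F   F   F   F   F   T   T   F   F   F   F   F   F   T   F   F   F   F
  3   T   F   F   F   F   F   T   T   T   F   F   F   F   T   T   T   F   F   F   F
  4   T   F   F   T   F   F   T   T   T   T   T   T   F   T   T   T   T   T   T   F

7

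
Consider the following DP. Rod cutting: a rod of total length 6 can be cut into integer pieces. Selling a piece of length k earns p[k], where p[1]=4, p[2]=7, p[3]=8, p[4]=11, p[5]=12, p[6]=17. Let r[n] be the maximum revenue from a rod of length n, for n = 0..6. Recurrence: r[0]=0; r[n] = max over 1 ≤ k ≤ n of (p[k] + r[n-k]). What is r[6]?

   n    0    1    2    3    4    5    6
r[n]    0    4    8   12   16   20   24

24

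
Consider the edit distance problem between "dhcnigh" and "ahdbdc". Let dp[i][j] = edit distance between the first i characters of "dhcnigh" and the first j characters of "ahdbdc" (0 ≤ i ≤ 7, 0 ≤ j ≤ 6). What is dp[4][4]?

3

   ''  a  h  d  b  d  c
''  0  1  2  3  4  5  6
 d  1  1  2  2  3  4  5
 h  2  2  1  2  3  4  5
 c  3  3  2  2  3  4  4
 n  4  4  3  3  3  4  5
 i  5  5  4  4  4  4  5
 g  6  6  5  5  5  5  5
 h  7  7  6  6  6  6  6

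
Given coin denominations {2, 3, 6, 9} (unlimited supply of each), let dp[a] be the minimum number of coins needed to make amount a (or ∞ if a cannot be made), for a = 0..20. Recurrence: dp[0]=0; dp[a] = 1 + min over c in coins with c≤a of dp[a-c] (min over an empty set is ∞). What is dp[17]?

3

 a  0  1  2  3  4  5  6  7  8  9 10 11 12 13 14 15 16 17 18 19 20
dp  0  -  1  1  2  2  1  3  2  1  3  2  2  3  3  2  4  3  2  4  3
(- denotes ∞ / unreachable)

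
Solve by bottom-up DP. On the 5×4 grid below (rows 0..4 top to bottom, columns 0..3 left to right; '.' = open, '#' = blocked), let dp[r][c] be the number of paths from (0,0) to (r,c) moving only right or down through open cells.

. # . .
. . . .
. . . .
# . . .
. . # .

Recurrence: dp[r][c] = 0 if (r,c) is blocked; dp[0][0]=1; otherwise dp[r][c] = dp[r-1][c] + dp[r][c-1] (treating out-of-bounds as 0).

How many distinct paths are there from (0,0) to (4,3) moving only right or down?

r\c   0   1   2   3
  0   1   0   0   0
  1   1   1   1   1
  2   1   2   3   4
  3   0   2   5   9
  4   0   2   0   9

9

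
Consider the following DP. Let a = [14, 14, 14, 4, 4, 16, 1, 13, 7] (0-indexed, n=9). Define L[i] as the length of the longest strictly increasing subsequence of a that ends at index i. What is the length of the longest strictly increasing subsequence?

   i    0    1    2    3    4    5    6    7    8
a[i]   14   14   14    4    4   16    1   13    7
L[i]    1    1    1    1    1    2    1    2    2

2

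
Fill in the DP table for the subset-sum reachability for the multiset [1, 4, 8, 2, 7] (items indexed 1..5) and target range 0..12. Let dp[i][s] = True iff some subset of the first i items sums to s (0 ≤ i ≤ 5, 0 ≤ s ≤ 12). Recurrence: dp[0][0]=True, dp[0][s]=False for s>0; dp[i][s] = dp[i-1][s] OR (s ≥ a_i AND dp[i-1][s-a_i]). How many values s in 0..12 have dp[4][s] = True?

13

i\s   0   1   2   3   4   5   6   7   8   9  10  11  12
  0   T   F   F   F   F   F   F   F   F   F   F   F   F
  1   T   T   F   F   F   F   F   F   F   F   F   F   F
  2   T   T   F   F   T   T   F   F   F   F   F   F   F
  3   T   T   F   F   T   T   F   F   T   T   F   F   T
  4   T   T   T   T   T   T   T   T   T   T   T   T   T
  5   T   T   T   T   T   T   T   T   T   T   T   T   T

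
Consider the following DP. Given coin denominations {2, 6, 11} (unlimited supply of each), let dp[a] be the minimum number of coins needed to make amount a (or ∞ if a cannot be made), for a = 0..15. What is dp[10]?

3

 a  0  1  2  3  4  5  6  7  8  9 10 11 12 13 14 15
dp  0  -  1  -  2  -  1  -  2  -  3  1  2  2  3  3
(- denotes ∞ / unreachable)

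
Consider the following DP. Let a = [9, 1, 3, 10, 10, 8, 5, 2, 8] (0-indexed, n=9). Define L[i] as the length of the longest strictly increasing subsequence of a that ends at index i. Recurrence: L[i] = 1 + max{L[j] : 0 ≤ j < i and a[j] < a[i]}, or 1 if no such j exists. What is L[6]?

3

   i    0    1    2    3    4    5    6    7    8
a[i]    9    1    3   10   10    8    5    2    8
L[i]    1    1    2    3    3    3    3    2    4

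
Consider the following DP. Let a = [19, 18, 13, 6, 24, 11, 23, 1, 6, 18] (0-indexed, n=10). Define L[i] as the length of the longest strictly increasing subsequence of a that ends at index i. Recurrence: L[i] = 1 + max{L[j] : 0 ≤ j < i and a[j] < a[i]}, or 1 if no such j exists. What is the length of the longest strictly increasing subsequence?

   i    0    1    2    3    4    5    6    7    8    9
a[i]   19   18   13    6   24   11   23    1    6   18
L[i]    1    1    1    1    2    2    3    1    2    3

3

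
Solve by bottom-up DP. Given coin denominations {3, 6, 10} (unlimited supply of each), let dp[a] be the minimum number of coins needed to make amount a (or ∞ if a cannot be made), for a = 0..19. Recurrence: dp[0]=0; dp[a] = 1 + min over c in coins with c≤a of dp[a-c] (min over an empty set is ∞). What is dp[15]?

3

 a  0  1  2  3  4  5  6  7  8  9 10 11 12 13 14 15 16 17 18 19
dp  0  -  -  1  -  -  1  -  -  2  1  -  2  2  -  3  2  -  3  3
(- denotes ∞ / unreachable)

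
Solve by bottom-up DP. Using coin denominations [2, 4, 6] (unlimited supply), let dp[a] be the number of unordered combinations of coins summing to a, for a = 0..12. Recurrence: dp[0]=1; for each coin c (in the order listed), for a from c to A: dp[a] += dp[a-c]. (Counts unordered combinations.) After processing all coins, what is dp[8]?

4

after  coin     0     1     2     3     4     5     6     7     8     9    10    11    12
          2     1     0     1     0     1     0     1     0     1     0     1     0     1
          4     1     0     1     0     2     0     2     0     3     0     3     0     4
          6     1     0     1     0     2     0     3     0     4     0     5     0     7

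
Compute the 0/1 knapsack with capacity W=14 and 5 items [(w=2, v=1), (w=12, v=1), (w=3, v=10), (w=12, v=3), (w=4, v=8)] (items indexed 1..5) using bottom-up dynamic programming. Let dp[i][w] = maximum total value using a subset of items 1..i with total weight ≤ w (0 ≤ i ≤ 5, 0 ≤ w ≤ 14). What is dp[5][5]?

i\w   0   1   2   3   4   5   6   7   8   9  10  11  12  13  14
  0   0   0   0   0   0   0   0   0   0   0   0   0   0   0   0
  1   0   0   1   1   1   1   1   1   1   1   1   1   1   1   1
  2   0   0   1   1   1   1   1   1   1   1   1   1   1   1   2
  3   0   0   1  10  10  11  11  11  11  11  11  11  11  11  11
  4   0   0   1  10  10  11  11  11  11  11  11  11  11  11  11
  5   0   0   1  10  10  11  11  18  18  19  19  19  19  19  19

11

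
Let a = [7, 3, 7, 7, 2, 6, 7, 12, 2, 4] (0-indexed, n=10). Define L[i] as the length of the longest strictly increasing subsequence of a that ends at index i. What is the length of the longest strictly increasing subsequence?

   i    0    1    2    3    4    5    6    7    8    9
a[i]    7    3    7    7    2    6    7   12    2    4
L[i]    1    1    2    2    1    2    3    4    1    2

4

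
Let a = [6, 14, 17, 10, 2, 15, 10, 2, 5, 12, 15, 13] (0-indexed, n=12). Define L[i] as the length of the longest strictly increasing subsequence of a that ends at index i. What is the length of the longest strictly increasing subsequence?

4

   i    0    1    2    3    4    5    6    7    8    9   10   11
a[i]    6   14   17   10    2   15   10    2    5   12   15   13
L[i]    1    2    3    2    1    3    2    1    2    3    4    4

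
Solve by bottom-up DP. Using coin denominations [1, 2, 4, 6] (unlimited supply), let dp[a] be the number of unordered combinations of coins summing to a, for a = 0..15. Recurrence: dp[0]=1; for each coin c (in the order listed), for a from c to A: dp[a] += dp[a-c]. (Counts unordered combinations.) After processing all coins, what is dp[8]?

after  coin     0     1     2     3     4     5     6     7     8     9    10    11    12    13    14    15
          1     1     1     1     1     1     1     1     1     1     1     1     1     1     1     1     1
          2     1     1     2     2     3     3     4     4     5     5     6     6     7     7     8     8
          4     1     1     2     2     4     4     6     6     9     9    12    12    16    16    20    20
          6     1     1     2     2     4     4     7     7    11    11    16    16    23    23    31    31

11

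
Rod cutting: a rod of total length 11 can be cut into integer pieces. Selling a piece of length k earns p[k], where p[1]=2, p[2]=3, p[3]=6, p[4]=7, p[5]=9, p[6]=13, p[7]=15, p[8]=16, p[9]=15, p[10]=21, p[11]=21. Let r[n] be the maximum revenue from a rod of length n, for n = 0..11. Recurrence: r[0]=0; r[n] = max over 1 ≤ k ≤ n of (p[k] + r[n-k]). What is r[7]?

15

   n    0    1    2    3    4    5    6    7    8    9   10   11
r[n]    0    2    4    6    8   10   13   15   17   19   21   23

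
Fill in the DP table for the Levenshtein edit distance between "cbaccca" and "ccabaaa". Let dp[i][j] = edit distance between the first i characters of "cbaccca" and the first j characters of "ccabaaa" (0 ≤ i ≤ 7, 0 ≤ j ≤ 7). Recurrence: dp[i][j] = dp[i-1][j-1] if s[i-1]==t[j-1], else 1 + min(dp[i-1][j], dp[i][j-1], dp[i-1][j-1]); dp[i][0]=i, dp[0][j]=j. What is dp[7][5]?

4

   ''  c  c  a  b  a  a  a
''  0  1  2  3  4  5  6  7
 c  1  0  1  2  3  4  5  6
 b  2  1  1  2  2  3  4  5
 a  3  2  2  1  2  2  3  4
 c  4  3  2  2  2  3  3  4
 c  5  4  3  3  3  3  4  4
 c  6  5  4  4  4  4  4  5
 a  7  6  5  4  5  4  4  4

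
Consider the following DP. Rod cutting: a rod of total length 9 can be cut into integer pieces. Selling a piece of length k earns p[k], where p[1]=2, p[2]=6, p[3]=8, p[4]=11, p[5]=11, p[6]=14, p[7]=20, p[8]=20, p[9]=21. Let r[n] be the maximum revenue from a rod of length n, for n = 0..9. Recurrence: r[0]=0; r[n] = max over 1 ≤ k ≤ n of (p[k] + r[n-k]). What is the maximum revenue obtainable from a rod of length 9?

   n    0    1    2    3    4    5    6    7    8    9
r[n]    0    2    6    8   12   14   18   20   24   26

26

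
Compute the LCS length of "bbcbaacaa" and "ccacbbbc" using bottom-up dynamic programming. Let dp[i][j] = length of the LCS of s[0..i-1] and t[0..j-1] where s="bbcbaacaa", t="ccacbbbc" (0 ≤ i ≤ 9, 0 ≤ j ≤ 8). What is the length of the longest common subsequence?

   ''  c  c  a  c  b  b  b  c
''  0  0  0  0  0  0  0  0  0
 b  0  0  0  0  0  1  1  1  1
 b  0  0  0  0  0  1  2  2  2
 c  0  1  1  1  1  1  2  2  3
 b  0  1  1  1  1  2  2  3  3
 a  0  1  1  2  2  2  2  3  3
 a  0  1  1  2  2  2  2  3  3
 c  0  1  2  2  3  3  3  3  4
 a  0  1  2  3  3  3  3  3  4
 a  0  1  2  3  3  3  3  3  4

4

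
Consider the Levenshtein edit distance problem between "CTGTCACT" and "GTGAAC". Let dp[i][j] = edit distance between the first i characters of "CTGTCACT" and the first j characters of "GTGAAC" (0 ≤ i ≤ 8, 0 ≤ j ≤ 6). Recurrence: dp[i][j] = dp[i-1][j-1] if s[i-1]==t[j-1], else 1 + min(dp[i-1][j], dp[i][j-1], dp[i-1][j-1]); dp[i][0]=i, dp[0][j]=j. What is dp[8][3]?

   ''  G  T  G  A  A  C
''  0  1  2  3  4  5  6
 C  1  1  2  3  4  5  5
 T  2  2  1  2  3  4  5
 G  3  2  2  1  2  3  4
 T  4  3  2  2  2  3  4
 C  5  4  3  3  3  3  3
 A  6  5  4  4  3  3  4
 C  7  6  5  5  4  4  3
 T  8  7  6  6  5  5  4

6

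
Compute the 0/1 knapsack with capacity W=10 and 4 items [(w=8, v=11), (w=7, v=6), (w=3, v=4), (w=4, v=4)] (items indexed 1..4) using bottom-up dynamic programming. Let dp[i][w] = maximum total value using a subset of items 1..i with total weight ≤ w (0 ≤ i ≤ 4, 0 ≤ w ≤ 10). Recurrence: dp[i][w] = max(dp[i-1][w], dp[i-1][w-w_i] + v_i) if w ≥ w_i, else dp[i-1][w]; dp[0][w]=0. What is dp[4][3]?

4

i\w   0   1   2   3   4   5   6   7   8   9  10
  0   0   0   0   0   0   0   0   0   0   0   0
  1   0   0   0   0   0   0   0   0  11  11  11
  2   0   0   0   0   0   0   0   6  11  11  11
  3   0   0   0   4   4   4   4   6  11  11  11
  4   0   0   0   4   4   4   4   8  11  11  11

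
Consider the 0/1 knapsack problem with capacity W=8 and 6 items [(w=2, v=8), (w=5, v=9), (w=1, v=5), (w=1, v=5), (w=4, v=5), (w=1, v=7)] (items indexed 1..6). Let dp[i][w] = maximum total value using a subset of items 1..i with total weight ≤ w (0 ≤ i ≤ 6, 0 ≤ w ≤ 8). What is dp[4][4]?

i\w   0   1   2   3   4   5   6   7   8
  0   0   0   0   0   0   0   0   0   0
  1   0   0   8   8   8   8   8   8   8
  2   0   0   8   8   8   9   9  17  17
  3   0   5   8  13  13  13  14  17  22
  4   0   5  10  13  18  18  18  19  22
  5   0   5  10  13  18  18  18  19  23
  6   0   7  12  17  20  25  25  25  26

18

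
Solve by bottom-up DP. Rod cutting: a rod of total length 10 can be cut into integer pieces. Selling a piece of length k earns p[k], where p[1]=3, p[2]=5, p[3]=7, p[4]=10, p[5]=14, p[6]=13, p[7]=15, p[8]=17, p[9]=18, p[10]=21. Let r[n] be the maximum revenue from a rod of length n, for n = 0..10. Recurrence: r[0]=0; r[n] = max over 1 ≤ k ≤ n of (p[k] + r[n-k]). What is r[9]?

   n    0    1    2    3    4    5    6    7    8    9   10
r[n]    0    3    6    9   12   15   18   21   24   27   30

27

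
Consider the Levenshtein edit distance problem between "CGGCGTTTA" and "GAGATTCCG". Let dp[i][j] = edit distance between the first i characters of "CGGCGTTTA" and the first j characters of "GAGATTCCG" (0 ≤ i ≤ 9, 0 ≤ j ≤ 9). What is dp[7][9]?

   ''  G  A  G  A  T  T  C  C  G
''  0  1  2  3  4  5  6  7  8  9
 C  1  1  2  3  4  5  6  6  7  8
 G  2  1  2  2  3  4  5  6  7  7
 G  3  2  2  2  3  4  5  6  7  7
 C  4  3  3  3  3  4  5  5  6  7
 G  5  4  4  3  4  4  5  6  6  6
 T  6  5  5  4  4  4  4  5  6  7
 T  7  6  6  5  5  4  4  5  6  7
 T  8  7  7  6  6  5  4  5  6  7
 A  9  8  7  7  6  6  5  5  6  7

7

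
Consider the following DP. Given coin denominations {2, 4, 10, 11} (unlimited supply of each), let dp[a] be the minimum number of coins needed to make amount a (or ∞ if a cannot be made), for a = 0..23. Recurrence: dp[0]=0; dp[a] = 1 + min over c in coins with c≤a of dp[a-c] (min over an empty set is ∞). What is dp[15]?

 a  0  1  2  3  4  5  6  7  8  9 10 11 12 13 14 15 16 17 18 19 20 21 22 23
dp  0  -  1  -  1  -  2  -  2  -  1  1  2  2  2  2  3  3  3  3  2  2  2  3
(- denotes ∞ / unreachable)

2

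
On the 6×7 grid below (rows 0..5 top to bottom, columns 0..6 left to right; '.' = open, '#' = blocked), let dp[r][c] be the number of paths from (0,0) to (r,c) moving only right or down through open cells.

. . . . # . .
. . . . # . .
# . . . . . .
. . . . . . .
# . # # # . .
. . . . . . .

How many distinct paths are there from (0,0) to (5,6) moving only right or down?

r\c   0   1   2   3   4   5   6
  0   1   1   1   1   0   0   0
  1   1   2   3   4   0   0   0
  2   0   2   5   9   9   9   9
  3   0   2   7  16  25  34  43
  4   0   2   0   0   0  34  77
  5   0   2   2   2   2  36 113

113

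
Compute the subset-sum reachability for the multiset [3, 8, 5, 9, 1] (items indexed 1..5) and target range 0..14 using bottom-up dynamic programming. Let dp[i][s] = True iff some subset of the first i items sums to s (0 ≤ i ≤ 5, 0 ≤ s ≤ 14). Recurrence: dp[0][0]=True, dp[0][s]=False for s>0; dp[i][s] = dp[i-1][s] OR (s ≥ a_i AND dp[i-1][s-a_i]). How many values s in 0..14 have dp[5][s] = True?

i\s   0   1   2   3   4   5   6   7   8   9  10  11  12  13  14
  0   T   F   F   F   F   F   F   F   F   F   F   F   F   F   F
  1   T   F   F   T   F   F   F   F   F   F   F   F   F   F   F
  2   T   F   F   T   F   F   F   F   T   F   F   T   F   F   F
  3   T   F   F   T   F   T   F   F   T   F   F   T   F   T   F
  4   T   F   F   T   F   T   F   F   T   T   F   T   T   T   T
  5   T   T   F   T   T   T   T   F   T   T   T   T   T   T   T

13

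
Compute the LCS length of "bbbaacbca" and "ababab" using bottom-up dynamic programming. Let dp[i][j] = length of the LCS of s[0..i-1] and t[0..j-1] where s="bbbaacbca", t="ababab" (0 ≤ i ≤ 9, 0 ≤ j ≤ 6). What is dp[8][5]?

3

   ''  a  b  a  b  a  b
''  0  0  0  0  0  0  0
 b  0  0  1  1  1  1  1
 b  0  0  1  1  2  2  2
 b  0  0  1  1  2  2  3
 a  0  1  1  2  2  3  3
 a  0  1  1  2  2  3  3
 c  0  1  1  2  2  3  3
 b  0  1  2  2  3  3  4
 c  0  1  2  2  3  3  4
 a  0  1  2  3  3  4  4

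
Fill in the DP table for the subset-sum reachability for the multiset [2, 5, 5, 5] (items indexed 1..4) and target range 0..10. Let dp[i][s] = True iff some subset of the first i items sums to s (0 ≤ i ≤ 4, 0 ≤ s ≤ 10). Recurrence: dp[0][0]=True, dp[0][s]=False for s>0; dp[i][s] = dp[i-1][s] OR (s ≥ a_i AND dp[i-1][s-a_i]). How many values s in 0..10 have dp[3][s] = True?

5

i\s   0   1   2   3   4   5   6   7   8   9  10
  0   T   F   F   F   F   F   F   F   F   F   F
  1   T   F   T   F   F   F   F   F   F   F   F
  2   T   F   T   F   F   T   F   T   F   F   F
  3   T   F   T   F   F   T   F   T   F   F   T
  4   T   F   T   F   F   T   F   T   F   F   T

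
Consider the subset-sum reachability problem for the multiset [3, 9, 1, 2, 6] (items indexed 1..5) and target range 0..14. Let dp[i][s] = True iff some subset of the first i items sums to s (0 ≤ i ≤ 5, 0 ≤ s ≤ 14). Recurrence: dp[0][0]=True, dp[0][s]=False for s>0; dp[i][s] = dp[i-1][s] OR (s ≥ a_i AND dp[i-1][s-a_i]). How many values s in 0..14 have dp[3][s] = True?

i\s   0   1   2   3   4   5   6   7   8   9  10  11  12  13  14
  0   T   F   F   F   F   F   F   F   F   F   F   F   F   F   F
  1   T   F   F   T   F   F   F   F   F   F   F   F   F   F   F
  2   T   F   F   T   F   F   F   F   F   T   F   F   T   F   F
  3   T   T   F   T   T   F   F   F   F   T   T   F   T   T   F
  4   T   T   T   T   T   T   T   F   F   T   T   T   T   T   T
  5   T   T   T   T   T   T   T   T   T   T   T   T   T   T   T

8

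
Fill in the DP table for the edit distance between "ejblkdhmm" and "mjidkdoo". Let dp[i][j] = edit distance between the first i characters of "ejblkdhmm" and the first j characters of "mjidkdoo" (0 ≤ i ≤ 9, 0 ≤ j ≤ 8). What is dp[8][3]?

   ''  m  j  i  d  k  d  o  o
''  0  1  2  3  4  5  6  7  8
 e  1  1  2  3  4  5  6  7  8
 j  2  2  1  2  3  4  5  6  7
 b  3  3  2  2  3  4  5  6  7
 l  4  4  3  3  3  4  5  6  7
 k  5  5  4  4  4  3  4  5  6
 d  6  6  5  5  4  4  3  4  5
 h  7  7  6  6  5  5  4  4  5
 m  8  7  7  7  6  6  5  5  5
 m  9  8  8  8  7  7  6  6  6

7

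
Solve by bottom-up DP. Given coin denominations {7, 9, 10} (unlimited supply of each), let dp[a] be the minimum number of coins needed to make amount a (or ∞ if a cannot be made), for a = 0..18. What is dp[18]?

2

 a  0  1  2  3  4  5  6  7  8  9 10 11 12 13 14 15 16 17 18
dp  0  -  -  -  -  -  -  1  -  1  1  -  -  -  2  -  2  2  2
(- denotes ∞ / unreachable)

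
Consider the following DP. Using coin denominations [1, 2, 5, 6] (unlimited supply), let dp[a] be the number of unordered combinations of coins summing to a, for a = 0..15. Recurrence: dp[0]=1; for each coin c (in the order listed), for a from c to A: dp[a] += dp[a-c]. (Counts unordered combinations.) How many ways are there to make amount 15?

28

after  coin     0     1     2     3     4     5     6     7     8     9    10    11    12    13    14    15
          1     1     1     1     1     1     1     1     1     1     1     1     1     1     1     1     1
          2     1     1     2     2     3     3     4     4     5     5     6     6     7     7     8     8
          5     1     1     2     2     3     4     5     6     7     8    10    11    13    14    16    18
          6     1     1     2     2     3     4     6     7     9    10    13    15    19    21    25    28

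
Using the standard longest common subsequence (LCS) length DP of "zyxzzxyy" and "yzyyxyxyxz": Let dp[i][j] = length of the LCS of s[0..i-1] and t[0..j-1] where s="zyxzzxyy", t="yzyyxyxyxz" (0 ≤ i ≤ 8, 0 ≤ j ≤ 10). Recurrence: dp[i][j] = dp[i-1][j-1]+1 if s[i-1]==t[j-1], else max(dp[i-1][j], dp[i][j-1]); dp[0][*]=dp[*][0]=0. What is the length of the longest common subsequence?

   ''  y  z  y  y  x  y  x  y  x  z
''  0  0  0  0  0  0  0  0  0  0  0
 z  0  0  1  1  1  1  1  1  1  1  1
 y  0  1  1  2  2  2  2  2  2  2  2
 x  0  1  1  2  2  3  3  3  3  3  3
 z  0  1  2  2  2  3  3  3  3  3  4
 z  0  1  2  2  2  3  3  3  3  3  4
 x  0  1  2  2  2  3  3  4  4  4  4
 y  0  1  2  3  3  3  4  4  5  5  5
 y  0  1  2  3  4  4  4  4  5  5  5

5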